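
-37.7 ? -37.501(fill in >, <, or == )<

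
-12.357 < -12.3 True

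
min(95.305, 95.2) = 95.2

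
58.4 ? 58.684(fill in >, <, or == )<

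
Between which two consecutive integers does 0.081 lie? 0 and 1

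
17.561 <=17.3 False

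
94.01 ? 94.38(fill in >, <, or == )<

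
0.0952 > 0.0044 True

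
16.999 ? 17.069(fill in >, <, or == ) <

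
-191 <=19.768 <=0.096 False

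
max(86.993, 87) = 87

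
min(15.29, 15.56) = 15.29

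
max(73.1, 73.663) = 73.663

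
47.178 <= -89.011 False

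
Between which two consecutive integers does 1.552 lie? 1 and 2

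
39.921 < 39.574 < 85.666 False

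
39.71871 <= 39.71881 True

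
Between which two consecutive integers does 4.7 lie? 4 and 5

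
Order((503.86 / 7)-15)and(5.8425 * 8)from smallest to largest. (5.8425 * 8), ((503.86 / 7)-15)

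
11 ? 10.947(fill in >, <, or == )>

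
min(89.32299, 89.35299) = 89.32299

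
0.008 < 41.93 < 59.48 True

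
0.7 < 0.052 False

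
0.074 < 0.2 True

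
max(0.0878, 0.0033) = 0.0878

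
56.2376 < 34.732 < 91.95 False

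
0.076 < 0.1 True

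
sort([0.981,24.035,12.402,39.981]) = [0.981,12.402,24.035,39.981]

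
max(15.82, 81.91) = 81.91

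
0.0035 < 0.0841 True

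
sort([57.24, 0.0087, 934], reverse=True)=[934, 57.24, 0.0087]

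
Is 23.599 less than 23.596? No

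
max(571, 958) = 958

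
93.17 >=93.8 False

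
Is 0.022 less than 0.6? Yes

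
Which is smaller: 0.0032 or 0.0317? 0.0032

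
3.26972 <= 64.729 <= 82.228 True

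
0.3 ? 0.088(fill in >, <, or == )>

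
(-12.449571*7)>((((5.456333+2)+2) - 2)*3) False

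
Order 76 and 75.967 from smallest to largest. 75.967, 76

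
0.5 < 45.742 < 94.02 True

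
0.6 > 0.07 True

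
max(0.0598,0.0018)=0.0598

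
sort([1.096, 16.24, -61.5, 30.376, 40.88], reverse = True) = [40.88, 30.376, 16.24, 1.096, -61.5]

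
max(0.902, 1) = 1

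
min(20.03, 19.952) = 19.952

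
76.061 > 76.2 False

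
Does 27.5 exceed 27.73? No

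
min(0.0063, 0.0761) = 0.0063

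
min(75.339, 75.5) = 75.339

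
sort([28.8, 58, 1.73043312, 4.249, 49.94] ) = [1.73043312, 4.249, 28.8, 49.94, 58]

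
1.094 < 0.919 False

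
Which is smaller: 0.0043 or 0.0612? 0.0043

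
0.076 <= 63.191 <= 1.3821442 False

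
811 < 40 False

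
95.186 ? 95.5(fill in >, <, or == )<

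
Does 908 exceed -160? Yes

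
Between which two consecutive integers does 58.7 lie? 58 and 59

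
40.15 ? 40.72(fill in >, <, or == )<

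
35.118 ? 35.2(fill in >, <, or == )<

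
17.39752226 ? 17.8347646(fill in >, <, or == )<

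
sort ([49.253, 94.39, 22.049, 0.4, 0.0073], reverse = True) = [94.39, 49.253, 22.049, 0.4, 0.0073]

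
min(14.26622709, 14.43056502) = 14.26622709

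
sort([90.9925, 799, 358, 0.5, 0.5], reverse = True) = [799, 358, 90.9925, 0.5, 0.5]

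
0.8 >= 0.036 True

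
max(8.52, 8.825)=8.825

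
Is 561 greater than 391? Yes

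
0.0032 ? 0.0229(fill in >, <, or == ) <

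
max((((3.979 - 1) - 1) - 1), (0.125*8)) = 1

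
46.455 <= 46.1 False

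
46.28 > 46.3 False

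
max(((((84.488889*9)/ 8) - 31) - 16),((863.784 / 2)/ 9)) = 48.050000125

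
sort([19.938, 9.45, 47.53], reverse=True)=[47.53, 19.938, 9.45]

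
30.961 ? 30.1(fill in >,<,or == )>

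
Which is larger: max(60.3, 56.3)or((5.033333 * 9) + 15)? max(60.3, 56.3)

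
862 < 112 False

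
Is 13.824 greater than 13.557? Yes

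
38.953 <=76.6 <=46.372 False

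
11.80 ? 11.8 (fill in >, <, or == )==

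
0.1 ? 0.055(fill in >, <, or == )>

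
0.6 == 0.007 False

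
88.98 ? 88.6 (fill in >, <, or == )>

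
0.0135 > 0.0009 True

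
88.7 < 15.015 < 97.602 False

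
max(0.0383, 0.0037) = 0.0383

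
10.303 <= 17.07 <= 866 True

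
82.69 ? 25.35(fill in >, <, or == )>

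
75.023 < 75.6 True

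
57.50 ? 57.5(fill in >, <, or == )==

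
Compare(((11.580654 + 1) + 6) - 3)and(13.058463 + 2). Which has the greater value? (((11.580654 + 1) + 6) - 3)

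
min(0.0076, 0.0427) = 0.0076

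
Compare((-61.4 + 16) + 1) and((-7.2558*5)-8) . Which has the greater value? ((-7.2558*5)-8)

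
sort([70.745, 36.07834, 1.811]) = [1.811, 36.07834, 70.745]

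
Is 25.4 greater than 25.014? Yes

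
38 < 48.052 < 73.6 True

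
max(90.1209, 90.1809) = 90.1809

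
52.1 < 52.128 True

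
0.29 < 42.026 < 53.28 True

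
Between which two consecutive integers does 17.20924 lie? 17 and 18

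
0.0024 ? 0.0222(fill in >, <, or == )<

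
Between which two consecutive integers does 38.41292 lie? 38 and 39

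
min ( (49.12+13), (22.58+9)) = 31.58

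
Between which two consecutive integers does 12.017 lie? 12 and 13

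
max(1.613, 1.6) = 1.613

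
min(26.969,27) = 26.969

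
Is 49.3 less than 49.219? No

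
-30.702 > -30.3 False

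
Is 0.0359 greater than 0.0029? Yes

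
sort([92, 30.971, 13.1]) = [13.1, 30.971, 92]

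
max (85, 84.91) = 85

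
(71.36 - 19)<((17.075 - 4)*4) False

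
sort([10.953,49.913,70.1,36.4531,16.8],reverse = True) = [70.1,49.913,36.4531,16.8,10.953]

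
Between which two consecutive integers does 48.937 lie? 48 and 49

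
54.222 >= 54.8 False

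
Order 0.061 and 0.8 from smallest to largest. 0.061,0.8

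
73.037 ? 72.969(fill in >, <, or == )>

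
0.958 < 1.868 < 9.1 True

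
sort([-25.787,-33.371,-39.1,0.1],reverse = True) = [0.1,-25.787,-33.371,-39.1]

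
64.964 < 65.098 True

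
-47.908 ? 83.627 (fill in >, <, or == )<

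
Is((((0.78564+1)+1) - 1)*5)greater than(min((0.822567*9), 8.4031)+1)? Yes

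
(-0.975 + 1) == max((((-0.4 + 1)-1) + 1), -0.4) False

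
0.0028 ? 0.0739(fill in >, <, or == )<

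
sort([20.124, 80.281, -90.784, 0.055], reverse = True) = [80.281, 20.124, 0.055, -90.784]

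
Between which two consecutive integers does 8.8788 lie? 8 and 9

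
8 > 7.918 True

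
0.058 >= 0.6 False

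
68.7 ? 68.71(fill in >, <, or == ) <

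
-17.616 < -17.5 True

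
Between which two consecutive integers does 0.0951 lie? 0 and 1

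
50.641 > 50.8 False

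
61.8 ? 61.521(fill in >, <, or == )>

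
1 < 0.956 False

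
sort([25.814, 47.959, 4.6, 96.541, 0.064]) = [0.064, 4.6, 25.814, 47.959, 96.541]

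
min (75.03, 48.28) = 48.28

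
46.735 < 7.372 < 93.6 False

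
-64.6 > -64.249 False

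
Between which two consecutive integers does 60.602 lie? 60 and 61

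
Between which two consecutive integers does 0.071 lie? 0 and 1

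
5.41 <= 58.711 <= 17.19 False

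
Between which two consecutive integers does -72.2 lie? -73 and -72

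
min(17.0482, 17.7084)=17.0482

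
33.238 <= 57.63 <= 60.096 True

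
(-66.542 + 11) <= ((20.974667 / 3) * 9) True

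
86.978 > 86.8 True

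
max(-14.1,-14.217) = -14.1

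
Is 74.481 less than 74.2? No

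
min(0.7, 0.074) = 0.074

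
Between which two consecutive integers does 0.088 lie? 0 and 1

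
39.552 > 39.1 True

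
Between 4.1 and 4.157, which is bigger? 4.157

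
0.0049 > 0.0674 False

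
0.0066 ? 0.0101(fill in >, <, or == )<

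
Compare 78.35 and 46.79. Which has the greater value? 78.35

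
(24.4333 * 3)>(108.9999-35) False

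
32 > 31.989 True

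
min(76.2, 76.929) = 76.2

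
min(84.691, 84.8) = 84.691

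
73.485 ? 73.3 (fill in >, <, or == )>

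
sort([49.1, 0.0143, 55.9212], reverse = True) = [55.9212, 49.1, 0.0143]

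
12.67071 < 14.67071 True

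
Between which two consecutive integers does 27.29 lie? 27 and 28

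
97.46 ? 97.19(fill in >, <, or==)>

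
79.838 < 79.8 False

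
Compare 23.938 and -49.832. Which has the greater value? 23.938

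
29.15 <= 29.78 True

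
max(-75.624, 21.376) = 21.376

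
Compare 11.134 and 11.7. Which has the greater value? 11.7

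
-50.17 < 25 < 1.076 False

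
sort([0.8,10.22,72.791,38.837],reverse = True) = [72.791,38.837,10.22,0.8]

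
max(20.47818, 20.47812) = 20.47818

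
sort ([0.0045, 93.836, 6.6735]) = [0.0045, 6.6735, 93.836]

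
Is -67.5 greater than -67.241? No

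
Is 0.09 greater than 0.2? No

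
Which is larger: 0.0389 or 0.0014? 0.0389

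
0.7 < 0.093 False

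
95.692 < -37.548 False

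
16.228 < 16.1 False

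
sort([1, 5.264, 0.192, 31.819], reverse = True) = [31.819, 5.264, 1, 0.192]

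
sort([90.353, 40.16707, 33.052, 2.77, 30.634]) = [2.77, 30.634, 33.052, 40.16707, 90.353]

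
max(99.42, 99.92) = 99.92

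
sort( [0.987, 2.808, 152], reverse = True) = [152, 2.808, 0.987]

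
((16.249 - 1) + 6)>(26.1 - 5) True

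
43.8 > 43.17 True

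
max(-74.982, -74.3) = -74.3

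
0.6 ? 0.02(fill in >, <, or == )>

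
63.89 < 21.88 False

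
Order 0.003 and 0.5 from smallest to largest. 0.003, 0.5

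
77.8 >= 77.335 True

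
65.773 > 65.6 True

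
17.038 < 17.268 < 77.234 True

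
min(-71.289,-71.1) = -71.289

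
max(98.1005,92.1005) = 98.1005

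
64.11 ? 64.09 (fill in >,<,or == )>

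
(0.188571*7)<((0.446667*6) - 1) True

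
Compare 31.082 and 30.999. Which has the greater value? 31.082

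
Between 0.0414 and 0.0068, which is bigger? 0.0414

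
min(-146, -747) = -747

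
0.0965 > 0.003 True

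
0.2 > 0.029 True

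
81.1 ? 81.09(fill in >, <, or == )>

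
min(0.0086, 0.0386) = 0.0086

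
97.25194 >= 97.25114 True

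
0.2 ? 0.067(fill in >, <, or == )>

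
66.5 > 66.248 True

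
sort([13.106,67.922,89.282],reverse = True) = [89.282,67.922,13.106]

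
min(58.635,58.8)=58.635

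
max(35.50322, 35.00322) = 35.50322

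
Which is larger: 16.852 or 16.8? 16.852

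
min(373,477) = 373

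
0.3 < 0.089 False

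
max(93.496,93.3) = 93.496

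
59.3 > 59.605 False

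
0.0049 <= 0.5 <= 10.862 True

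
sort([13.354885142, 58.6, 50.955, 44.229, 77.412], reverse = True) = [77.412, 58.6, 50.955, 44.229, 13.354885142]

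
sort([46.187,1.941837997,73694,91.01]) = [1.941837997,46.187,91.01,73694]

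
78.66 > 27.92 True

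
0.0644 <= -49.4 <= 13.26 False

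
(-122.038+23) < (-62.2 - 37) False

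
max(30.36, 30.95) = 30.95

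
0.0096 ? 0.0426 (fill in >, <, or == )<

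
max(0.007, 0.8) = 0.8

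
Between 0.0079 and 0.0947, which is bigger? 0.0947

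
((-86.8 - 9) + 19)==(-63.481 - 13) False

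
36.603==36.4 False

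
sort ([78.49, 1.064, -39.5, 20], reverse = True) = [78.49, 20, 1.064, -39.5]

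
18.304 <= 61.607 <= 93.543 True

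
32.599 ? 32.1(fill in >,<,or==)>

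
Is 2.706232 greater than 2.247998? Yes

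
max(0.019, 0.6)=0.6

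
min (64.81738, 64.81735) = 64.81735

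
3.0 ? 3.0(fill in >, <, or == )==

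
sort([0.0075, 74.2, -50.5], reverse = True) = [74.2, 0.0075, -50.5]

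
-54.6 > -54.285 False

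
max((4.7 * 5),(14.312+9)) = 23.5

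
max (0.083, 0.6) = 0.6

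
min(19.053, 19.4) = 19.053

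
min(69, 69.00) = 69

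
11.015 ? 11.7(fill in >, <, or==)<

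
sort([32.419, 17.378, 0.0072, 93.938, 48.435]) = [0.0072, 17.378, 32.419, 48.435, 93.938]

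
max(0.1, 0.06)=0.1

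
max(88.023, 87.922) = 88.023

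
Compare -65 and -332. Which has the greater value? -65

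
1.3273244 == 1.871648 False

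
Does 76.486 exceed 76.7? No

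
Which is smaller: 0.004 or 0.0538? 0.004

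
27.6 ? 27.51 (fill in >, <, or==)>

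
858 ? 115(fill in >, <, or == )>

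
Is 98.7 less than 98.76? Yes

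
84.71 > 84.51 True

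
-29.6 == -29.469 False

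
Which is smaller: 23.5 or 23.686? 23.5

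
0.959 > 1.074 False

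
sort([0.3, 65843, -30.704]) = [-30.704, 0.3, 65843]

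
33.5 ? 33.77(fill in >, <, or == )<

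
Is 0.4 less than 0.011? No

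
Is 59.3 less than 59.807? Yes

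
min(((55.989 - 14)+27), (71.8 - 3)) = 68.8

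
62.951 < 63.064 True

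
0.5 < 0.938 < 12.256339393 True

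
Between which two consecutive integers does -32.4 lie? -33 and -32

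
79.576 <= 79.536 False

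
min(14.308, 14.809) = 14.308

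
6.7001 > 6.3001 True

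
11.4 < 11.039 False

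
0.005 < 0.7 True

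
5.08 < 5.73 True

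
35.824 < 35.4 False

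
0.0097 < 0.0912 True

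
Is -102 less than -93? Yes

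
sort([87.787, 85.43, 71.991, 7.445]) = [7.445, 71.991, 85.43, 87.787]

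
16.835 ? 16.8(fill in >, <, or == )>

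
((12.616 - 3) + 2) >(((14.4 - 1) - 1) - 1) True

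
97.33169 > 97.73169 False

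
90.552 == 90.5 False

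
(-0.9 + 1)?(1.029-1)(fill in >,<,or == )>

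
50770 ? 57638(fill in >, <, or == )<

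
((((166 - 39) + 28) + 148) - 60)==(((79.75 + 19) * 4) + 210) False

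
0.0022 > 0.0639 False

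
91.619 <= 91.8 True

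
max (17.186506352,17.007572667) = 17.186506352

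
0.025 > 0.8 False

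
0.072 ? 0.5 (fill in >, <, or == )<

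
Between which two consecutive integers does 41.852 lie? 41 and 42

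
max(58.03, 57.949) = 58.03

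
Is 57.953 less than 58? Yes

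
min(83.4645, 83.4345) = 83.4345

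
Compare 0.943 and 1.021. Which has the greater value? 1.021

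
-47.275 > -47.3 True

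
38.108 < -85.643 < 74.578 False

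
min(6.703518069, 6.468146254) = 6.468146254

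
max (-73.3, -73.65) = -73.3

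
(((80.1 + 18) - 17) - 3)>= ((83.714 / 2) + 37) False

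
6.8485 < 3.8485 False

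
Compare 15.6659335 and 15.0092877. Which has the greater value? 15.6659335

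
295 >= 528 False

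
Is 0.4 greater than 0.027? Yes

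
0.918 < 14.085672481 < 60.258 True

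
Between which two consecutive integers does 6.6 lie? 6 and 7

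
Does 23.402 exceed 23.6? No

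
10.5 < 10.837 True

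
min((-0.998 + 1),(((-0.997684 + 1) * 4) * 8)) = 0.002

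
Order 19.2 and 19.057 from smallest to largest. 19.057, 19.2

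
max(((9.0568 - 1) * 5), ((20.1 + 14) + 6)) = 40.284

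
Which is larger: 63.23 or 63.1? 63.23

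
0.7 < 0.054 False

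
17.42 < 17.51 True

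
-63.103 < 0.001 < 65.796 True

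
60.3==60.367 False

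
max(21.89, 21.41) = 21.89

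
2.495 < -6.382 False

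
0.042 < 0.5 True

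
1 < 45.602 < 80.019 True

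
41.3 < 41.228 False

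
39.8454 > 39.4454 True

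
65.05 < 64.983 False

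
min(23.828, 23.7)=23.7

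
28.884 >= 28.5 True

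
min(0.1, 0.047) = 0.047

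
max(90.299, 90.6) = 90.6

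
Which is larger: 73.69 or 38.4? 73.69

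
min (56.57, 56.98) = 56.57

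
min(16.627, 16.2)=16.2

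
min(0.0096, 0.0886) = 0.0096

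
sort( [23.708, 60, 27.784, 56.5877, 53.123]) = [23.708, 27.784, 53.123, 56.5877, 60]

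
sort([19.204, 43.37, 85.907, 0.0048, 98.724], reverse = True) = [98.724, 85.907, 43.37, 19.204, 0.0048]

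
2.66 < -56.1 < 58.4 False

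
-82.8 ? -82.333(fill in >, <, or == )<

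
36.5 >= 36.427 True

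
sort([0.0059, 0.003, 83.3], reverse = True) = [83.3, 0.0059, 0.003]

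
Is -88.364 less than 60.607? Yes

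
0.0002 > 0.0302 False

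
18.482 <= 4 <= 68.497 False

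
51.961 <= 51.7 False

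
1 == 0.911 False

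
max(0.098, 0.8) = 0.8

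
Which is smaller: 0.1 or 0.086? 0.086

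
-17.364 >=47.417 False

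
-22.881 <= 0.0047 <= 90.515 True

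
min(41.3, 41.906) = 41.3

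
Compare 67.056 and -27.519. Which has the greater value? 67.056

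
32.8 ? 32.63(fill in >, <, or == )>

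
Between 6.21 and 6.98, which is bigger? 6.98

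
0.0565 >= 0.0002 True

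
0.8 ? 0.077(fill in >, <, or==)>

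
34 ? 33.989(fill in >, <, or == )>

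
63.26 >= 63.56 False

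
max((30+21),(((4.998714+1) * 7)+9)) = 51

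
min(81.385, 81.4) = 81.385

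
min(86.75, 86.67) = 86.67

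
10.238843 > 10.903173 False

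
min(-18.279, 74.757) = -18.279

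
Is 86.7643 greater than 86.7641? Yes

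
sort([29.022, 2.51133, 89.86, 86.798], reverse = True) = [89.86, 86.798, 29.022, 2.51133]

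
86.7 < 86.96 True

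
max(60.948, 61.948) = 61.948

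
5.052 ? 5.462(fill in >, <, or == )<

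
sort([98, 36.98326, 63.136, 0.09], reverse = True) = [98, 63.136, 36.98326, 0.09]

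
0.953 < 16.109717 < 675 True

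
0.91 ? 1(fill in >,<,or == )<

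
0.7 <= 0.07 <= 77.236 False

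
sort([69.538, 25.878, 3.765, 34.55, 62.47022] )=[3.765, 25.878, 34.55, 62.47022, 69.538]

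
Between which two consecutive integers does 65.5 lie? 65 and 66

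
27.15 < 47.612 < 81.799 True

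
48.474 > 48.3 True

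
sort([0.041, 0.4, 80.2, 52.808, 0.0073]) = [0.0073, 0.041, 0.4, 52.808, 80.2]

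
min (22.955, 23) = 22.955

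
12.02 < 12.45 True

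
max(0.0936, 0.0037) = 0.0936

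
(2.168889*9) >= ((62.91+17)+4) False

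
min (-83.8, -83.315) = -83.8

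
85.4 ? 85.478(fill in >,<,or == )<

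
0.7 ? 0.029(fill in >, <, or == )>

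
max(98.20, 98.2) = 98.2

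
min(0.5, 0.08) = 0.08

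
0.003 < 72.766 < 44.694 False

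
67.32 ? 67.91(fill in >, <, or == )<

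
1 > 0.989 True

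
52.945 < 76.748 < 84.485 True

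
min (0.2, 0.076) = 0.076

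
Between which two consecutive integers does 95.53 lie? 95 and 96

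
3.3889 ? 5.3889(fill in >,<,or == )<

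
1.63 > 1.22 True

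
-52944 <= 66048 True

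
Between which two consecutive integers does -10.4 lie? -11 and -10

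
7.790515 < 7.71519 False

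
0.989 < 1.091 True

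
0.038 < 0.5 True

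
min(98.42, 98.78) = 98.42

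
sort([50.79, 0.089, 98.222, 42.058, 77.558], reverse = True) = [98.222, 77.558, 50.79, 42.058, 0.089]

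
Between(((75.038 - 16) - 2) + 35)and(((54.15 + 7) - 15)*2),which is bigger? (((54.15 + 7) - 15)*2)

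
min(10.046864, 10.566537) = 10.046864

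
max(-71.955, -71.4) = -71.4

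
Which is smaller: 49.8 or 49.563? 49.563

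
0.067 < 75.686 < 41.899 False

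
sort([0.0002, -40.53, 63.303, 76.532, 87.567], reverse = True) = [87.567, 76.532, 63.303, 0.0002, -40.53]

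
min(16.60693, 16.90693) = 16.60693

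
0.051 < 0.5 True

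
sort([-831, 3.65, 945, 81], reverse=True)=[945, 81, 3.65, -831]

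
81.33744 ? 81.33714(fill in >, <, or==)>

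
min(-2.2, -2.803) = -2.803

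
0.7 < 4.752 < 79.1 True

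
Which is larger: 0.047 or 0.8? 0.8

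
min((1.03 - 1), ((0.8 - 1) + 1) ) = 0.03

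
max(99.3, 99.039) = 99.3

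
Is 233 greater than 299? No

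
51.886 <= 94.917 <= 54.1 False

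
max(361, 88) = 361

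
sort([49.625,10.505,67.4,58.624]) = [10.505,49.625,58.624,67.4]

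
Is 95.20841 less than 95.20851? Yes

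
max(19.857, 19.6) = 19.857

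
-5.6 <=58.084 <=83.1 True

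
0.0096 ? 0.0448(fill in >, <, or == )<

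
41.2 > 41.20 False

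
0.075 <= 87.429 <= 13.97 False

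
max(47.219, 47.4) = 47.4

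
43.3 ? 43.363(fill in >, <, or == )<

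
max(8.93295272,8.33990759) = 8.93295272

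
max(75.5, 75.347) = 75.5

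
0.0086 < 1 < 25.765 True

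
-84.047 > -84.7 True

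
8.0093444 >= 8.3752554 False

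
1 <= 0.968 False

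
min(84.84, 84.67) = 84.67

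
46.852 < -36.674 False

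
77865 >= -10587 True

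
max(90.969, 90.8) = 90.969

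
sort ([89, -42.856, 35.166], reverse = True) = [89, 35.166, -42.856]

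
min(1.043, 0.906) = 0.906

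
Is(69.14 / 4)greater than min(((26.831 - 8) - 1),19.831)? No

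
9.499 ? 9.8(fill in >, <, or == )<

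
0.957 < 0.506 False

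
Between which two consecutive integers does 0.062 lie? 0 and 1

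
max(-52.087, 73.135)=73.135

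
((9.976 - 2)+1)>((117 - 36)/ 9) False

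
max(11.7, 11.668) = 11.7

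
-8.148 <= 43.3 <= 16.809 False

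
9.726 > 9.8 False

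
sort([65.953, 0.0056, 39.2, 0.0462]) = [0.0056, 0.0462, 39.2, 65.953]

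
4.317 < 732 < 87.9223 False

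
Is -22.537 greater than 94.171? No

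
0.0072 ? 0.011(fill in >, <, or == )<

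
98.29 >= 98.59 False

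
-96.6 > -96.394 False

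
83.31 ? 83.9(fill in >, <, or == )<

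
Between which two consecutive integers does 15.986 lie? 15 and 16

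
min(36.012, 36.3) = 36.012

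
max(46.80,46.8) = 46.8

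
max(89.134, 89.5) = 89.5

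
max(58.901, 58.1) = 58.901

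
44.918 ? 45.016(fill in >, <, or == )<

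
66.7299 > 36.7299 True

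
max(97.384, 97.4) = 97.4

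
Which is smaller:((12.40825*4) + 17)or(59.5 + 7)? (59.5 + 7)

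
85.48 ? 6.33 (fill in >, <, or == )>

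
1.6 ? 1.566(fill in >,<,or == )>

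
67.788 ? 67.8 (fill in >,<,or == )<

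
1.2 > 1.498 False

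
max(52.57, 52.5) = 52.57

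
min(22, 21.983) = 21.983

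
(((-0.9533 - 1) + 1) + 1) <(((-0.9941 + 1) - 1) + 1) False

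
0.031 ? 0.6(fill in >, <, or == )<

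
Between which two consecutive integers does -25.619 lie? -26 and -25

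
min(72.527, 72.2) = 72.2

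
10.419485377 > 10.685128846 False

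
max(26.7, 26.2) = 26.7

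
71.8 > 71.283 True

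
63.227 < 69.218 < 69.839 True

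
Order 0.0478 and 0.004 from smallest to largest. 0.004,0.0478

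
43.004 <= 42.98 False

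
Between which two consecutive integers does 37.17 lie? 37 and 38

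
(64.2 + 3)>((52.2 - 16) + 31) False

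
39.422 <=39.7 True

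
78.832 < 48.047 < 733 False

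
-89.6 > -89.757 True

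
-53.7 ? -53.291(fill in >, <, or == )<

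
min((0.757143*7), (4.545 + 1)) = 5.300001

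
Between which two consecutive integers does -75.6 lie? -76 and -75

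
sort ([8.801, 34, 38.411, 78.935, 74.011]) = [8.801, 34, 38.411, 74.011, 78.935]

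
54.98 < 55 True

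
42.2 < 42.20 False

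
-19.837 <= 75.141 True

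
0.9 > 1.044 False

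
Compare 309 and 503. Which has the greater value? 503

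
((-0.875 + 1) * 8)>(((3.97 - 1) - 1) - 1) True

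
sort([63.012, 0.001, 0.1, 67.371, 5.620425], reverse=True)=[67.371, 63.012, 5.620425, 0.1, 0.001]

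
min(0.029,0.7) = 0.029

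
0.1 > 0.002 True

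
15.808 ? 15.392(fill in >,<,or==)>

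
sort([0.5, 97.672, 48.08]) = [0.5, 48.08, 97.672]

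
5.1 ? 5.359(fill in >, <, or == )<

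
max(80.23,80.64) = 80.64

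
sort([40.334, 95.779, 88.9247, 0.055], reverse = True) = [95.779, 88.9247, 40.334, 0.055]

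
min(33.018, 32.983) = 32.983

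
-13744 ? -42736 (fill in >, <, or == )>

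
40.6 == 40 False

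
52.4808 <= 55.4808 True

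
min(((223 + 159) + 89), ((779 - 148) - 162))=469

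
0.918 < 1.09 True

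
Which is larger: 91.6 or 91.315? 91.6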